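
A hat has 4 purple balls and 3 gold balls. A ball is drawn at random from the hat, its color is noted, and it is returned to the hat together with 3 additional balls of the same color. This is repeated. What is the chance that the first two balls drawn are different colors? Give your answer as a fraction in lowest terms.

12/35

Either purple then gold, or gold then purple; after the first draw the total is 10.
P = (4/7)·(3/10) + (3/7)·(4/10) = 12/35 ≈ 0.3429.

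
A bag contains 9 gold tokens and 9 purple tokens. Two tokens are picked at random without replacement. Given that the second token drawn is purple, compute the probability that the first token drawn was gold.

9/17

P(first=gold and the second token drawn is purple) = (9/18)·(9/17) = 9/34.
P(the second token drawn is purple) = Σ over first color = 9/34 + 4/17 = 1/2.
By Bayes, P(first=gold | the second token drawn is purple) = 9/34 / 1/2 = 9/17 ≈ 0.5294.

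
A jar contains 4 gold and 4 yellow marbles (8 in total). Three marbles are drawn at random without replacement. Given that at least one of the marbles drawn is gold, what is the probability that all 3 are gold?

1/13

P(all 3 gold) = C(4,3)/C(8,3) = 1/14; P(at least one gold) = 1 − C(4,3)/C(8,3) = 13/14.
Since 'all 3 gold' ⊆ 'at least one gold', P(all 3 | at least one) = 1/14 / 13/14 = 1/13 ≈ 0.0769.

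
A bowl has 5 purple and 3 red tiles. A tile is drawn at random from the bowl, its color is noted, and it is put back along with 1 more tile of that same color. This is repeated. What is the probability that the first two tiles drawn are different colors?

5/12

Either purple then red, or red then purple; after the first draw the total is 9.
P = (5/8)·(3/9) + (3/8)·(5/9) = 5/12 ≈ 0.4167.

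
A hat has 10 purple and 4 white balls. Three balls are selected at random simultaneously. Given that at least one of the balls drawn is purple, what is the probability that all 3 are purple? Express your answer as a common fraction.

1/3

P(all 3 purple) = C(10,3)/C(14,3) = 30/91; P(at least one purple) = 1 − C(4,3)/C(14,3) = 90/91.
Since 'all 3 purple' ⊆ 'at least one purple', P(all 3 | at least one) = 30/91 / 90/91 = 1/3 ≈ 0.3333.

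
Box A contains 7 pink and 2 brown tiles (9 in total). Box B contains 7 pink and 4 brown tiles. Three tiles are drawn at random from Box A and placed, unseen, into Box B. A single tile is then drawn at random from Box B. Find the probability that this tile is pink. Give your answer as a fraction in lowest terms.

Condition on how many of the transferred tiles are pink (from Box A: 7 pink of 9; then Box B has 14 total).
  1 pink: C(7,1)C(2,2)/C(9,3) = 1/12; then P = 8/14
  2 pink: C(7,2)C(2,1)/C(9,3) = 1/2; then P = 9/14
  3 pink: C(7,3)C(2,0)/C(9,3) = 5/12; then P = 10/14
P(pink from Box B) = 2/3 ≈ 0.6667.

2/3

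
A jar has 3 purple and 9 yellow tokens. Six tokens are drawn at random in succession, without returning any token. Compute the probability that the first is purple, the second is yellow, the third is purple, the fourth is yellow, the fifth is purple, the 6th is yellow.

1/220

Multiply the conditional probability of each draw in order, without replacement, so each draw removes one from its color and from the total.
P = (3/12) · (9/11) · (2/10) · (8/9) · (1/8) · (7/7) = 1/220 ≈ 0.0045.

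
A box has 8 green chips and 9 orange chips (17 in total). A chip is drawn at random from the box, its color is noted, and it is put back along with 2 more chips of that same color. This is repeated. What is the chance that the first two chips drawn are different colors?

Either orange then green, or green then orange; after the first draw the total is 19.
P = (9/17)·(8/19) + (8/17)·(9/19) = 144/323 ≈ 0.4458.

144/323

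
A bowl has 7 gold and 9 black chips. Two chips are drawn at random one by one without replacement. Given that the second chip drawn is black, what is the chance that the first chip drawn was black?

8/15

P(first=black and the second chip drawn is black) = (9/16)·(8/15) = 3/10.
P(the second chip drawn is black) = Σ over first color = 21/80 + 3/10 = 9/16.
By Bayes, P(first=black | the second chip drawn is black) = 3/10 / 9/16 = 8/15 ≈ 0.5333.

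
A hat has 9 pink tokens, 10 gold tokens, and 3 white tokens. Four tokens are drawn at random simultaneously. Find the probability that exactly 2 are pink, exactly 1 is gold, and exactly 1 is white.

216/1463

Unordered draws without replacement: count favorable combinations over C(22,4).
Favorable = C(9,2) · C(10,1) · C(3,1) = 1080; total = C(22,4) = 7315.
P = 1080/7315 = 216/1463 ≈ 0.1476.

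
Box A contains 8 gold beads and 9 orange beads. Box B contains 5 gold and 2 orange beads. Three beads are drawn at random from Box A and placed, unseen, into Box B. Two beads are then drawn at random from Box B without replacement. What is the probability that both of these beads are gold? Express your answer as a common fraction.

Condition on how many of the transferred beads are gold (from Box A: 8 gold of 17; then Box B has 10 total).
  0 gold: C(8,0)C(9,3)/C(17,3) = 21/170; then P = C(5,2)/C(10,2) = 2/9
  1 gold: C(8,1)C(9,2)/C(17,3) = 36/85; then P = C(6,2)/C(10,2) = 1/3
  2 gold: C(8,2)C(9,1)/C(17,3) = 63/170; then P = C(7,2)/C(10,2) = 7/15
  3 gold: C(8,3)C(9,0)/C(17,3) = 7/85; then P = C(8,2)/C(10,2) = 28/45
P(both gold) = 601/1530 ≈ 0.3928.

601/1530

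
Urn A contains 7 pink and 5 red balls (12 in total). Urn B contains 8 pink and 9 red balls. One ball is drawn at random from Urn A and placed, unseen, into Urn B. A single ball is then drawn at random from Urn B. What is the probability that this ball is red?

113/216

Condition on how many of the transferred balls are red (from Urn A: 5 red of 12; then Urn B has 18 total).
  0 red: C(5,0)C(7,1)/C(12,1) = 7/12; then P = 9/18
  1 red: C(5,1)C(7,0)/C(12,1) = 5/12; then P = 10/18
P(red from Urn B) = 113/216 ≈ 0.5231.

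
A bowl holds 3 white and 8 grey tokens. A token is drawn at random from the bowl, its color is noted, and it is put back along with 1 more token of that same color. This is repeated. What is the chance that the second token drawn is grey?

8/11

Condition on the first draw. If first is grey (prob 8/11), second-grey has prob (9)/(12); if not (prob 3/11), it has prob 8/(12).
P = (8/11)·(9/12) + (3/11)·(8/12) = 8/11 ≈ 0.7273.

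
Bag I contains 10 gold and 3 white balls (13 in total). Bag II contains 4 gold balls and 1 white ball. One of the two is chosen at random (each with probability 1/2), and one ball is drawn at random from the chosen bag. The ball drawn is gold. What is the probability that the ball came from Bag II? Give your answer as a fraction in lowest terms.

P(gold | Bag I) = 10/13; P(gold | Bag II) = 4/5.
P(gold) = 1/2·10/13 + 1/2·4/5 = 51/65.
By Bayes' rule, P(Bag II | gold) = 2/5 / 51/65 = 26/51 ≈ 0.5098.

26/51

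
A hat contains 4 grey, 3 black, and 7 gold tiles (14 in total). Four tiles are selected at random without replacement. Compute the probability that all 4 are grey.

Unordered draws without replacement: count favorable combinations over C(14,4).
Favorable = C(4,4) · C(3,0) · C(7,0) = 1; total = C(14,4) = 1001.
P = 1/1001 = 1/1001 ≈ 0.0010.

1/1001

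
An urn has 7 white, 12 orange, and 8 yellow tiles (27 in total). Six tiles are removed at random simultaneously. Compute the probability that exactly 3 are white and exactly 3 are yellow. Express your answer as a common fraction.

196/29601

Unordered draws without replacement: count favorable combinations over C(27,6).
Favorable = C(7,3) · C(12,0) · C(8,3) = 1960; total = C(27,6) = 296010.
P = 1960/296010 = 196/29601 ≈ 0.0066.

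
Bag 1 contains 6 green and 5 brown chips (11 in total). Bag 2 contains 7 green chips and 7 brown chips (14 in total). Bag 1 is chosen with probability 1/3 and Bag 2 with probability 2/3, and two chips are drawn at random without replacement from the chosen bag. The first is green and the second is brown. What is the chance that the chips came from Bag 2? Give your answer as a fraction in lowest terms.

77/116

P(E | Bag 1) = 3/11; P(E | Bag 2) = 7/26.
P(E) = 1/3·3/11 + 2/3·7/26 = 116/429.
By Bayes' rule, P(Bag 2 | E) = 7/39 / 116/429 = 77/116 ≈ 0.6638.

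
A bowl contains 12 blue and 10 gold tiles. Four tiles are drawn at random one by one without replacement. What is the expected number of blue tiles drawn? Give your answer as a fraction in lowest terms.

By linearity of expectation, E[X] = Σ P(draw i is blue); by symmetry each draw (even without replacement) has P(blue) = 12/22.
E[X] = 4 · 12/22 = 24/11 ≈ 2.1818.

24/11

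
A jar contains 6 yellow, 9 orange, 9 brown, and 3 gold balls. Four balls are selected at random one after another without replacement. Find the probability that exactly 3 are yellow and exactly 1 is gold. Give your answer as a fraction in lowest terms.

Unordered draws without replacement: count favorable combinations over C(27,4).
Favorable = C(6,3) · C(9,0) · C(9,0) · C(3,1) = 60; total = C(27,4) = 17550.
P = 60/17550 = 2/585 ≈ 0.0034.

2/585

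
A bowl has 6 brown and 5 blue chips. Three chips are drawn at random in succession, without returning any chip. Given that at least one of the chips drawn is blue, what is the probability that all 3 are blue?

P(all 3 blue) = C(5,3)/C(11,3) = 2/33; P(at least one blue) = 1 − C(6,3)/C(11,3) = 29/33.
Since 'all 3 blue' ⊆ 'at least one blue', P(all 3 | at least one) = 2/33 / 29/33 = 2/29 ≈ 0.0690.

2/29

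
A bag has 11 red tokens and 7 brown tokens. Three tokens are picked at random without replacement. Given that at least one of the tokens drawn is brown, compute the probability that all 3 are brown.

5/93

P(all 3 brown) = C(7,3)/C(18,3) = 35/816; P(at least one brown) = 1 − C(11,3)/C(18,3) = 217/272.
Since 'all 3 brown' ⊆ 'at least one brown', P(all 3 | at least one) = 35/816 / 217/272 = 5/93 ≈ 0.0538.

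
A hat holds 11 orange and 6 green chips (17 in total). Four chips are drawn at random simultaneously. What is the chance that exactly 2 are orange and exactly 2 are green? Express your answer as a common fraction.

165/476

Unordered draws without replacement: count favorable combinations over C(17,4).
Favorable = C(11,2) · C(6,2) = 825; total = C(17,4) = 2380.
P = 825/2380 = 165/476 ≈ 0.3466.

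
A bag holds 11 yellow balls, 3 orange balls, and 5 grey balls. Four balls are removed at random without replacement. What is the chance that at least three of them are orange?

Sum the hypergeometric tail for j = 3,…,3 orange balls.
Favorable = C(3,3)·C(16,1) = 16; total = C(19,4) = 3876.
P = 16/3876 = 4/969 ≈ 0.0041.

4/969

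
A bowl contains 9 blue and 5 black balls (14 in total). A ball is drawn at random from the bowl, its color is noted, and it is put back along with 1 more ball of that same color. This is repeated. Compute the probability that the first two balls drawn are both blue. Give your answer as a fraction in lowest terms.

3/7

After a blue draw the bowl holds 10 blue out of 15.
P = (9/14)·(10/15) = 3/7 ≈ 0.4286.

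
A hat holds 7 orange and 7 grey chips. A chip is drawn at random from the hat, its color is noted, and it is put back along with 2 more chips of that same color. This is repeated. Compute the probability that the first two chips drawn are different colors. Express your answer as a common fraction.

Either orange then grey, or grey then orange; after the first draw the total is 16.
P = (7/14)·(7/16) + (7/14)·(7/16) = 7/16 ≈ 0.4375.

7/16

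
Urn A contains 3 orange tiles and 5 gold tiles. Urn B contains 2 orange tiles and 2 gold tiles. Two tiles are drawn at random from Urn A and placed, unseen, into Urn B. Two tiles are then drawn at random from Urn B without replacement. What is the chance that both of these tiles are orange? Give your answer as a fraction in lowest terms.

73/420

Condition on how many of the transferred tiles are orange (from Urn A: 3 orange of 8; then Urn B has 6 total).
  0 orange: C(3,0)C(5,2)/C(8,2) = 5/14; then P = C(2,2)/C(6,2) = 1/15
  1 orange: C(3,1)C(5,1)/C(8,2) = 15/28; then P = C(3,2)/C(6,2) = 1/5
  2 orange: C(3,2)C(5,0)/C(8,2) = 3/28; then P = C(4,2)/C(6,2) = 2/5
P(both orange) = 73/420 ≈ 0.1738.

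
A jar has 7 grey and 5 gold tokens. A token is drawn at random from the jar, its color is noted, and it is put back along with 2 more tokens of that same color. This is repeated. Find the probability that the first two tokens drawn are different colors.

5/12

Either gold then grey, or grey then gold; after the first draw the total is 14.
P = (5/12)·(7/14) + (7/12)·(5/14) = 5/12 ≈ 0.4167.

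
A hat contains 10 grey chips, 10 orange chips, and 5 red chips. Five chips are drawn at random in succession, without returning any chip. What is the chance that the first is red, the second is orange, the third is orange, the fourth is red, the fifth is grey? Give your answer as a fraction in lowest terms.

5/1771

Multiply the conditional probability of each draw in order, without replacement, so each draw removes one from its color and from the total.
P = (5/25) · (10/24) · (9/23) · (4/22) · (10/21) = 5/1771 ≈ 0.0028.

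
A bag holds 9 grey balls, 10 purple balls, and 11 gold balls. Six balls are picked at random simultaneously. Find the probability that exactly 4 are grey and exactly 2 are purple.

Unordered draws without replacement: count favorable combinations over C(30,6).
Favorable = C(9,4) · C(10,2) · C(11,0) = 5670; total = C(30,6) = 593775.
P = 5670/593775 = 18/1885 ≈ 0.0095.

18/1885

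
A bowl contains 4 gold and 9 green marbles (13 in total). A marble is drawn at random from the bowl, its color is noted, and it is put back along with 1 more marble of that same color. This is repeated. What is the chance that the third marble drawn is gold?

Sum over the four possibilities for the first two draws (gold/not-gold each), tracking how the gold count and total change by +1 per draw.
P(third is gold) = 4/13 ≈ 0.3077. (In a Pólya urn every draw has the same marginal probability 4/13.)

4/13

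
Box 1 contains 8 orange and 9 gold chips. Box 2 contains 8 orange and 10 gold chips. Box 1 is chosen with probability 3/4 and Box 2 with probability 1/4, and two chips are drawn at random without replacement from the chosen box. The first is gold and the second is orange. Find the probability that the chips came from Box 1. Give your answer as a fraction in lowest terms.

P(E | Box 1) = 9/34; P(E | Box 2) = 40/153.
P(E) = 3/4·9/34 + 1/4·40/153 = 19/72.
By Bayes' rule, P(Box 1 | E) = 27/136 / 19/72 = 243/323 ≈ 0.7523.

243/323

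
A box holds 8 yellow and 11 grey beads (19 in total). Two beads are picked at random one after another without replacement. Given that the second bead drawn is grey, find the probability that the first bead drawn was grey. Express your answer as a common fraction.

5/9

P(first=grey and the second bead drawn is grey) = (11/19)·(10/18) = 55/171.
P(the second bead drawn is grey) = Σ over first color = 44/171 + 55/171 = 11/19.
By Bayes, P(first=grey | the second bead drawn is grey) = 55/171 / 11/19 = 5/9 ≈ 0.5556.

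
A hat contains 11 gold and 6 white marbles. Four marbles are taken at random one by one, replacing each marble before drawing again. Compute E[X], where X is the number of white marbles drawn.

24/17

By linearity of expectation, E[X] = Σ P(draw i is white); each independent draw has P(white) = 6/17.
E[X] = 4 · 6/17 = 24/17 ≈ 1.4118.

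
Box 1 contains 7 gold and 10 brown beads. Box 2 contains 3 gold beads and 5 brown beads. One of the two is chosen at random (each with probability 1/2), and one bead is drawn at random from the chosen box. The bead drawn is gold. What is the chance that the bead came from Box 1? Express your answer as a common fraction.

56/107

P(gold | Box 1) = 7/17; P(gold | Box 2) = 3/8.
P(gold) = 1/2·7/17 + 1/2·3/8 = 107/272.
By Bayes' rule, P(Box 1 | gold) = 7/34 / 107/272 = 56/107 ≈ 0.5234.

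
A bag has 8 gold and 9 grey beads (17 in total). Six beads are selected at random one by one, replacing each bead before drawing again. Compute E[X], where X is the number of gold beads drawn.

48/17

By linearity of expectation, E[X] = Σ P(draw i is gold); each independent draw has P(gold) = 8/17.
E[X] = 6 · 8/17 = 48/17 ≈ 2.8235.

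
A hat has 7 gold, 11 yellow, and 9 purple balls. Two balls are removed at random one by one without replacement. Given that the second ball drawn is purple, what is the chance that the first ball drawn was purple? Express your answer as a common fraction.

P(first=purple and the second ball drawn is purple) = (9/27)·(8/26) = 4/39.
P(the second ball drawn is purple) = Σ over first color = 7/78 + 11/78 + 4/39 = 1/3.
By Bayes, P(first=purple | the second ball drawn is purple) = 4/39 / 1/3 = 4/13 ≈ 0.3077.

4/13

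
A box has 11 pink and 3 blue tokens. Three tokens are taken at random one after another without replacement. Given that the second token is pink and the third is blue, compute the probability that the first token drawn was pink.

P(first=pink and the second token is pink and the third is blue) = (11/14)·(10/13)·(3/12) = 55/364.
P(E) = Σ over first color = 55/364 + 11/364 = 33/182.
By Bayes, P(first=pink | E) = 55/364 / 33/182 = 5/6 ≈ 0.8333.

5/6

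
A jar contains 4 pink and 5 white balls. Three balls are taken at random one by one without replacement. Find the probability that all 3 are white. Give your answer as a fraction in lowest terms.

Unordered draws without replacement: count favorable combinations over C(9,3).
Favorable = C(4,0) · C(5,3) = 10; total = C(9,3) = 84.
P = 10/84 = 5/42 ≈ 0.1190.

5/42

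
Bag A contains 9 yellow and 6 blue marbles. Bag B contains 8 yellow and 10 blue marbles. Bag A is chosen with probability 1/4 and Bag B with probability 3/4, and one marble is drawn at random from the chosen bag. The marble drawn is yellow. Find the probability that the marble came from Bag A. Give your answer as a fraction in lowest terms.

9/29

P(yellow | Bag A) = 3/5; P(yellow | Bag B) = 4/9.
P(yellow) = 1/4·3/5 + 3/4·4/9 = 29/60.
By Bayes' rule, P(Bag A | yellow) = 3/20 / 29/60 = 9/29 ≈ 0.3103.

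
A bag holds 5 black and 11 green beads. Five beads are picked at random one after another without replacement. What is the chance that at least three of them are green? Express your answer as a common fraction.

627/728

Sum the hypergeometric tail for j = 3,…,5 green beads.
Favorable = C(11,3)·C(5,2) + C(11,4)·C(5,1) + C(11,5)·C(5,0) = 3762; total = C(16,5) = 4368.
P = 3762/4368 = 627/728 ≈ 0.8613.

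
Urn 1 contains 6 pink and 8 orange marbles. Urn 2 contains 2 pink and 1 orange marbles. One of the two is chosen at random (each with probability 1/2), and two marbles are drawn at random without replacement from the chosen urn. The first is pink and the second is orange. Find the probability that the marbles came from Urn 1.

72/163

P(E | Urn 1) = 24/91; P(E | Urn 2) = 1/3.
P(E) = 1/2·24/91 + 1/2·1/3 = 163/546.
By Bayes' rule, P(Urn 1 | E) = 12/91 / 163/546 = 72/163 ≈ 0.4417.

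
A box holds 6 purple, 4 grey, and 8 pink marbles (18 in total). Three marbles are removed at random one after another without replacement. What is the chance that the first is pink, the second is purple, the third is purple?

5/102

Multiply the conditional probability of each draw in order, without replacement, so each draw removes one from its color and from the total.
P = (8/18) · (6/17) · (5/16) = 5/102 ≈ 0.0490.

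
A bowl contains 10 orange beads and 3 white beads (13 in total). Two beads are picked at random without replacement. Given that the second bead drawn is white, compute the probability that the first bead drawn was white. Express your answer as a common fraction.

P(first=white and the second bead drawn is white) = (3/13)·(2/12) = 1/26.
P(the second bead drawn is white) = Σ over first color = 5/26 + 1/26 = 3/13.
By Bayes, P(first=white | the second bead drawn is white) = 1/26 / 3/13 = 1/6 ≈ 0.1667.

1/6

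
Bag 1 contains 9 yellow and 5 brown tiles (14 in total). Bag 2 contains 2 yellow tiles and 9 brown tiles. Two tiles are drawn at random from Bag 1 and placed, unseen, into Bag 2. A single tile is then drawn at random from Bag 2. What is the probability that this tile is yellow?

Condition on how many of the transferred tiles are yellow (from Bag 1: 9 yellow of 14; then Bag 2 has 13 total).
  0 yellow: C(9,0)C(5,2)/C(14,2) = 10/91; then P = 2/13
  1 yellow: C(9,1)C(5,1)/C(14,2) = 45/91; then P = 3/13
  2 yellow: C(9,2)C(5,0)/C(14,2) = 36/91; then P = 4/13
P(yellow from Bag 2) = 23/91 ≈ 0.2527.

23/91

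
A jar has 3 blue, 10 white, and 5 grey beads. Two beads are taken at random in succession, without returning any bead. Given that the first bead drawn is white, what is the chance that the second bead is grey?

5/17

After removing 1 white, the jar has 5 grey out of 17 remaining.
P(second is grey | given) = 5/17 ≈ 0.2941.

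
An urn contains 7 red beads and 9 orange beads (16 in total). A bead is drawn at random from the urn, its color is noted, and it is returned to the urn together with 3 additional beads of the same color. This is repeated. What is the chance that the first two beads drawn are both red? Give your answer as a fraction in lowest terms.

After a red draw the urn holds 10 red out of 19.
P = (7/16)·(10/19) = 35/152 ≈ 0.2303.

35/152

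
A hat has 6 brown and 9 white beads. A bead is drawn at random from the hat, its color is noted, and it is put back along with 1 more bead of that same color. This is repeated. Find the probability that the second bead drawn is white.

3/5

Condition on the first draw. If first is white (prob 9/15), second-white has prob (10)/(16); if not (prob 6/15), it has prob 9/(16).
P = (9/15)·(10/16) + (6/15)·(9/16) = 3/5 ≈ 0.6000.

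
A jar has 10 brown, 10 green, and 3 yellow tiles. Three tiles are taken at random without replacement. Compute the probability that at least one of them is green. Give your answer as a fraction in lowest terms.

135/161

Use the complement: P(at least one green) = 1 − P(no green).
P(none) = C(13,3)/C(23,3) = 286/1771.
So P = 1 − 286/1771 = 135/161 ≈ 0.8385.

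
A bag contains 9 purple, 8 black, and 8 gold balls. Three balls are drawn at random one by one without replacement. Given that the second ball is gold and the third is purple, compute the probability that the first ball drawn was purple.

P(first=purple and the second ball is gold and the third is purple) = (9/25)·(8/24)·(8/23) = 24/575.
P(E) = Σ over first color = 24/575 + 24/575 + 21/575 = 3/25.
By Bayes, P(first=purple | E) = 24/575 / 3/25 = 8/23 ≈ 0.3478.

8/23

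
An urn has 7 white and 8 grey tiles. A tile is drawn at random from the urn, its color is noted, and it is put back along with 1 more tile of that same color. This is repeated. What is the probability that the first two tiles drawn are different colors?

7/15

Either white then grey, or grey then white; after the first draw the total is 16.
P = (7/15)·(8/16) + (8/15)·(7/16) = 7/15 ≈ 0.4667.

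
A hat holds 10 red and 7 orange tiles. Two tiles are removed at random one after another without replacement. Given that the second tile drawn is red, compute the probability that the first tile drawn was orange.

P(first=orange and the second tile drawn is red) = (7/17)·(10/16) = 35/136.
P(the second tile drawn is red) = Σ over first color = 45/136 + 35/136 = 10/17.
By Bayes, P(first=orange | the second tile drawn is red) = 35/136 / 10/17 = 7/16 ≈ 0.4375.

7/16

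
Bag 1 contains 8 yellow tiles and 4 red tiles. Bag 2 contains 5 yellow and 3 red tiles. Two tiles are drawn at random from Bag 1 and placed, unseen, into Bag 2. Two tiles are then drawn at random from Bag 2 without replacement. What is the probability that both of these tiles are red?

Condition on how many of the transferred tiles are red (from Bag 1: 4 red of 12; then Bag 2 has 10 total).
  0 red: C(4,0)C(8,2)/C(12,2) = 14/33; then P = C(3,2)/C(10,2) = 1/15
  1 red: C(4,1)C(8,1)/C(12,2) = 16/33; then P = C(4,2)/C(10,2) = 2/15
  2 red: C(4,2)C(8,0)/C(12,2) = 1/11; then P = C(5,2)/C(10,2) = 2/9
P(both red) = 56/495 ≈ 0.1131.

56/495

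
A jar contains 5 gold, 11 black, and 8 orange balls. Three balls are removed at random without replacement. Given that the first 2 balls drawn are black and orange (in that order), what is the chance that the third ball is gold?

5/22

After removing 1 black, 1 orange, the jar has 5 gold out of 22 remaining.
P(third is gold | given) = 5/22 ≈ 0.2273.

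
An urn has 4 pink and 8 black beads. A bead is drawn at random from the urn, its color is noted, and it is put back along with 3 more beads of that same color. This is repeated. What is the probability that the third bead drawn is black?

Sum over the four possibilities for the first two draws (black/not-black each), tracking how the black count and total change by +3 per draw.
P(third is black) = 2/3 ≈ 0.6667. (In a Pólya urn every draw has the same marginal probability 8/12.)

2/3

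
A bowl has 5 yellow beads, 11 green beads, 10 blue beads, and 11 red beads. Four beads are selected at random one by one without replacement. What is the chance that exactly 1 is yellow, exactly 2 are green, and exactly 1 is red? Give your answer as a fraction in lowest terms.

605/13209

Unordered draws without replacement: count favorable combinations over C(37,4).
Favorable = C(5,1) · C(11,2) · C(10,0) · C(11,1) = 3025; total = C(37,4) = 66045.
P = 3025/66045 = 605/13209 ≈ 0.0458.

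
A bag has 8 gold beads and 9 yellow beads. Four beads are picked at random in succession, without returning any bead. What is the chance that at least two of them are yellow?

129/170

Sum the hypergeometric tail for j = 2,…,4 yellow beads.
Favorable = C(9,2)·C(8,2) + C(9,3)·C(8,1) + C(9,4)·C(8,0) = 1806; total = C(17,4) = 2380.
P = 1806/2380 = 129/170 ≈ 0.7588.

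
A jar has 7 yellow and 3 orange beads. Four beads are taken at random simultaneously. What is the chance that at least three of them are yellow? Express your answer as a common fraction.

Sum the hypergeometric tail for j = 3,…,4 yellow beads.
Favorable = C(7,3)·C(3,1) + C(7,4)·C(3,0) = 140; total = C(10,4) = 210.
P = 140/210 = 2/3 ≈ 0.6667.

2/3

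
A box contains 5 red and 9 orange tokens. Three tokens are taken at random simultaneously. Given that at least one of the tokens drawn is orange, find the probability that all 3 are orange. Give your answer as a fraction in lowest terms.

P(all 3 orange) = C(9,3)/C(14,3) = 3/13; P(at least one orange) = 1 − C(5,3)/C(14,3) = 177/182.
Since 'all 3 orange' ⊆ 'at least one orange', P(all 3 | at least one) = 3/13 / 177/182 = 14/59 ≈ 0.2373.

14/59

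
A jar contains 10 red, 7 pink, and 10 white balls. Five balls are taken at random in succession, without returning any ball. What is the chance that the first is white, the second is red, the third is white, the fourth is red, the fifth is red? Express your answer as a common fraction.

Multiply the conditional probability of each draw in order, without replacement, so each draw removes one from its color and from the total.
P = (10/27) · (10/26) · (9/25) · (9/24) · (8/23) = 2/299 ≈ 0.0067.

2/299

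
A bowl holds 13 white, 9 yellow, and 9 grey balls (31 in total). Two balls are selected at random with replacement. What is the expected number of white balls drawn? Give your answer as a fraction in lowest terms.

26/31

By linearity of expectation, E[X] = Σ P(draw i is white); each independent draw has P(white) = 13/31.
E[X] = 2 · 13/31 = 26/31 ≈ 0.8387.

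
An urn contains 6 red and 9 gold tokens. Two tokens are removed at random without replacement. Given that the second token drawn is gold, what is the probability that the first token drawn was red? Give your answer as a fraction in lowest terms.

3/7

P(first=red and the second token drawn is gold) = (6/15)·(9/14) = 9/35.
P(the second token drawn is gold) = Σ over first color = 9/35 + 12/35 = 3/5.
By Bayes, P(first=red | the second token drawn is gold) = 9/35 / 3/5 = 3/7 ≈ 0.4286.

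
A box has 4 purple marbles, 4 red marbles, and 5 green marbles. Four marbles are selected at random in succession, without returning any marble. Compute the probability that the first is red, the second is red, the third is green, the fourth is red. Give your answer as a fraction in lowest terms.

Multiply the conditional probability of each draw in order, without replacement, so each draw removes one from its color and from the total.
P = (4/13) · (3/12) · (5/11) · (2/10) = 1/143 ≈ 0.0070.

1/143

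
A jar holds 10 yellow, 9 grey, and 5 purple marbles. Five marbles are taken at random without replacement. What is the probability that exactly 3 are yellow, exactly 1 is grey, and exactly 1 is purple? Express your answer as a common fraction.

Unordered draws without replacement: count favorable combinations over C(24,5).
Favorable = C(10,3) · C(9,1) · C(5,1) = 5400; total = C(24,5) = 42504.
P = 5400/42504 = 225/1771 ≈ 0.1270.

225/1771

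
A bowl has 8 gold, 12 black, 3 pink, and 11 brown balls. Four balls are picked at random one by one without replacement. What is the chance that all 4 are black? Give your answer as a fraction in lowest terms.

45/4216

Unordered draws without replacement: count favorable combinations over C(34,4).
Favorable = C(8,0) · C(12,4) · C(3,0) · C(11,0) = 495; total = C(34,4) = 46376.
P = 495/46376 = 45/4216 ≈ 0.0107.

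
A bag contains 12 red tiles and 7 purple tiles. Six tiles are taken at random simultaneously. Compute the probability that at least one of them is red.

Use the complement: P(at least one red) = 1 − P(no red).
P(none) = C(7,6)/C(19,6) = 7/27132.
So P = 1 − 7/27132 = 3875/3876 ≈ 0.9997.

3875/3876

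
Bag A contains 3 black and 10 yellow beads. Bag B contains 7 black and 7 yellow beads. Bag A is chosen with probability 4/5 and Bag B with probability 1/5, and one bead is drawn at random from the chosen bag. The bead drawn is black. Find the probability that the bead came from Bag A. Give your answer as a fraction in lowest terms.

P(black | Bag A) = 3/13; P(black | Bag B) = 1/2.
P(black) = 4/5·3/13 + 1/5·1/2 = 37/130.
By Bayes' rule, P(Bag A | black) = 12/65 / 37/130 = 24/37 ≈ 0.6486.

24/37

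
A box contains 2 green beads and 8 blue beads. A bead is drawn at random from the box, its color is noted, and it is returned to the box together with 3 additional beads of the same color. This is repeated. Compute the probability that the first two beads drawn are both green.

1/13

After a green draw the box holds 5 green out of 13.
P = (2/10)·(5/13) = 1/13 ≈ 0.0769.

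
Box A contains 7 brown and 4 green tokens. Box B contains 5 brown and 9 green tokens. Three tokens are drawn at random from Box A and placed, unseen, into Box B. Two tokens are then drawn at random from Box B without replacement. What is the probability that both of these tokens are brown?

Condition on how many of the transferred tokens are brown (from Box A: 7 brown of 11; then Box B has 17 total).
  0 brown: C(7,0)C(4,3)/C(11,3) = 4/165; then P = C(5,2)/C(17,2) = 5/68
  1 brown: C(7,1)C(4,2)/C(11,3) = 14/55; then P = C(6,2)/C(17,2) = 15/136
  2 brown: C(7,2)C(4,1)/C(11,3) = 28/55; then P = C(7,2)/C(17,2) = 21/136
  3 brown: C(7,3)C(4,0)/C(11,3) = 7/33; then P = C(8,2)/C(17,2) = 7/34
P(both brown) = 569/3740 ≈ 0.1521.

569/3740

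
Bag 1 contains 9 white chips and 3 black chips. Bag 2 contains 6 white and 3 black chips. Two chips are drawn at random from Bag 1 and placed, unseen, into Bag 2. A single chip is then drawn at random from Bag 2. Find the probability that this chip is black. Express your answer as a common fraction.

7/22

Condition on how many of the transferred chips are black (from Bag 1: 3 black of 12; then Bag 2 has 11 total).
  0 black: C(3,0)C(9,2)/C(12,2) = 6/11; then P = 3/11
  1 black: C(3,1)C(9,1)/C(12,2) = 9/22; then P = 4/11
  2 black: C(3,2)C(9,0)/C(12,2) = 1/22; then P = 5/11
P(black from Bag 2) = 7/22 ≈ 0.3182.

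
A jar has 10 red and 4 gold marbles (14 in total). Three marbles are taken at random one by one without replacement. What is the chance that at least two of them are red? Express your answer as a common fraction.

Sum the hypergeometric tail for j = 2,…,3 red marbles.
Favorable = C(10,2)·C(4,1) + C(10,3)·C(4,0) = 300; total = C(14,3) = 364.
P = 300/364 = 75/91 ≈ 0.8242.

75/91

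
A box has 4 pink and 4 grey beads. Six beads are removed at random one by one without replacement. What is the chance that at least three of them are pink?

11/14

Sum the hypergeometric tail for j = 3,…,4 pink beads.
Favorable = C(4,3)·C(4,3) + C(4,4)·C(4,2) = 22; total = C(8,6) = 28.
P = 22/28 = 11/14 ≈ 0.7857.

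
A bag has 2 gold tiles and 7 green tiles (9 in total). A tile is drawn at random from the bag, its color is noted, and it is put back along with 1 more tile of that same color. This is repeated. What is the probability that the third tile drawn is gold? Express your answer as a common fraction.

2/9

Sum over the four possibilities for the first two draws (gold/not-gold each), tracking how the gold count and total change by +1 per draw.
P(third is gold) = 2/9 ≈ 0.2222. (In a Pólya urn every draw has the same marginal probability 2/9.)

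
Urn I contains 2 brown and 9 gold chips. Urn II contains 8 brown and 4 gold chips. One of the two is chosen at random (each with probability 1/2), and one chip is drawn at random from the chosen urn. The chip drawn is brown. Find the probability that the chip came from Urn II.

11/14

P(brown | Urn I) = 2/11; P(brown | Urn II) = 2/3.
P(brown) = 1/2·2/11 + 1/2·2/3 = 14/33.
By Bayes' rule, P(Urn II | brown) = 1/3 / 14/33 = 11/14 ≈ 0.7857.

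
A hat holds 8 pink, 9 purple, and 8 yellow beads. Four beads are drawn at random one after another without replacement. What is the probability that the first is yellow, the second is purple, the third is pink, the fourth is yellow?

84/6325

Multiply the conditional probability of each draw in order, without replacement, so each draw removes one from its color and from the total.
P = (8/25) · (9/24) · (8/23) · (7/22) = 84/6325 ≈ 0.0133.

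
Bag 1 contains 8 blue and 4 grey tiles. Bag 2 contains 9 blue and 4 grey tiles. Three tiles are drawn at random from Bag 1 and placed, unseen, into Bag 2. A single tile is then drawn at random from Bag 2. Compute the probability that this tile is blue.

Condition on how many of the transferred tiles are blue (from Bag 1: 8 blue of 12; then Bag 2 has 16 total).
  0 blue: C(8,0)C(4,3)/C(12,3) = 1/55; then P = 9/16
  1 blue: C(8,1)C(4,2)/C(12,3) = 12/55; then P = 10/16
  2 blue: C(8,2)C(4,1)/C(12,3) = 28/55; then P = 11/16
  3 blue: C(8,3)C(4,0)/C(12,3) = 14/55; then P = 12/16
P(blue from Bag 2) = 11/16 ≈ 0.6875.

11/16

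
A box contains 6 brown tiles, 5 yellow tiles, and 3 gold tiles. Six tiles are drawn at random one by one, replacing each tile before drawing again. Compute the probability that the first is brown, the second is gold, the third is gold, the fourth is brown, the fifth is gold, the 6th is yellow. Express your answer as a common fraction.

Multiply the conditional probability of each draw in order, with replacement (the composition resets each draw).
P = (6/14) · (3/14) · (3/14) · (6/14) · (3/14) · (5/14) = 1215/1882384 ≈ 0.0006.

1215/1882384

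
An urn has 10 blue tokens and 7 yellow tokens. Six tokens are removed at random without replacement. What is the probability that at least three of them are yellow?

Sum the hypergeometric tail for j = 3,…,6 yellow tokens.
Favorable = C(7,3)·C(10,3) + C(7,4)·C(10,2) + C(7,5)·C(10,1) + C(7,6)·C(10,0) = 5992; total = C(17,6) = 12376.
P = 5992/12376 = 107/221 ≈ 0.4842.

107/221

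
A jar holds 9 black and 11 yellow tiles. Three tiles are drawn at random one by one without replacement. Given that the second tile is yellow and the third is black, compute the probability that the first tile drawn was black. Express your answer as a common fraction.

4/9

P(first=black and the second tile is yellow and the third is black) = (9/20)·(11/19)·(8/18) = 11/95.
P(E) = Σ over first color = 11/95 + 11/76 = 99/380.
By Bayes, P(first=black | E) = 11/95 / 99/380 = 4/9 ≈ 0.4444.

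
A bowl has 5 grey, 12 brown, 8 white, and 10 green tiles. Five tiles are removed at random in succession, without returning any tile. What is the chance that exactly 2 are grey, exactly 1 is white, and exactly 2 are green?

Unordered draws without replacement: count favorable combinations over C(35,5).
Favorable = C(5,2) · C(12,0) · C(8,1) · C(10,2) = 3600; total = C(35,5) = 324632.
P = 3600/324632 = 450/40579 ≈ 0.0111.

450/40579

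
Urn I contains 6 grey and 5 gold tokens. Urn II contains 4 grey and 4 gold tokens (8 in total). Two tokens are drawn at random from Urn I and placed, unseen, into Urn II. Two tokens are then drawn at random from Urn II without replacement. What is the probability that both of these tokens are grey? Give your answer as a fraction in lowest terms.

13/55

Condition on how many of the transferred tokens are grey (from Urn I: 6 grey of 11; then Urn II has 10 total).
  0 grey: C(6,0)C(5,2)/C(11,2) = 2/11; then P = C(4,2)/C(10,2) = 2/15
  1 grey: C(6,1)C(5,1)/C(11,2) = 6/11; then P = C(5,2)/C(10,2) = 2/9
  2 grey: C(6,2)C(5,0)/C(11,2) = 3/11; then P = C(6,2)/C(10,2) = 1/3
P(both grey) = 13/55 ≈ 0.2364.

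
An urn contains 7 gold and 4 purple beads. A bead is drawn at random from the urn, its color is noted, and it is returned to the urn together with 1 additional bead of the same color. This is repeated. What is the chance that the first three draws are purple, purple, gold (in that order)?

35/429

Track the composition after each reinforcement of +1.
P = (4/11) · (5/12) · (7/13) = 35/429 ≈ 0.0816.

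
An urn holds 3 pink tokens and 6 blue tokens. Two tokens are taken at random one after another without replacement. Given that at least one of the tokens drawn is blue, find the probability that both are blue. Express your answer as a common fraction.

P(both blue) = C(6,2)/C(9,2) = 5/12; P(at least one blue) = 1 − C(3,2)/C(9,2) = 11/12.
Since 'both blue' ⊆ 'at least one blue', P(both | at least one) = 5/12 / 11/12 = 5/11 ≈ 0.4545.

5/11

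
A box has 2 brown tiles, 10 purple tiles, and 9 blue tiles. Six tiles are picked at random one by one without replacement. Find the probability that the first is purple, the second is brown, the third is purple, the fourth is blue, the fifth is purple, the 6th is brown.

Multiply the conditional probability of each draw in order, without replacement, so each draw removes one from its color and from the total.
P = (10/21) · (2/20) · (9/19) · (9/18) · (8/17) · (1/16) = 3/9044 ≈ 0.0003.

3/9044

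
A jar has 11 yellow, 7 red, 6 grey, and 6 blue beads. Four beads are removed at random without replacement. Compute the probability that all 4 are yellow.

Unordered draws without replacement: count favorable combinations over C(30,4).
Favorable = C(11,4) · C(7,0) · C(6,0) · C(6,0) = 330; total = C(30,4) = 27405.
P = 330/27405 = 22/1827 ≈ 0.0120.

22/1827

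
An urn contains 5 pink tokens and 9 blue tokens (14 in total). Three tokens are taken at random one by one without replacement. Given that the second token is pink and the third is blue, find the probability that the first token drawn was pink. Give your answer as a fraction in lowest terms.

1/3

P(first=pink and the second token is pink and the third is blue) = (5/14)·(4/13)·(9/12) = 15/182.
P(E) = Σ over first color = 15/182 + 15/91 = 45/182.
By Bayes, P(first=pink | E) = 15/182 / 45/182 = 1/3 ≈ 0.3333.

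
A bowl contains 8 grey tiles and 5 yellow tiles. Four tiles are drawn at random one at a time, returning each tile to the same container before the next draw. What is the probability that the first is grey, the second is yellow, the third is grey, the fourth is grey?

2560/28561

Multiply the conditional probability of each draw in order, with replacement (the composition resets each draw).
P = (8/13) · (5/13) · (8/13) · (8/13) = 2560/28561 ≈ 0.0896.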